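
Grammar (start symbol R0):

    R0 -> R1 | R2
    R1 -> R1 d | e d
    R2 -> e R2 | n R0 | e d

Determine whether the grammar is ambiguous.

Witness: e d

Derivation 1: R0 ⇒ R1 ⇒ e d
Derivation 2: R0 ⇒ R2 ⇒ e d

Two distinct leftmost derivations for the same string.

Ambiguous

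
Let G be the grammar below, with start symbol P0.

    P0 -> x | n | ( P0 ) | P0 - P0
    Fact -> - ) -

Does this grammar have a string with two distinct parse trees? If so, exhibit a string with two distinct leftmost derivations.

Witness: n - n - n

Derivation 1: P0 ⇒ P0 - P0 ⇒ n - P0 ⇒ n - P0 - P0 ⇒ n - n - P0 ⇒ n - n - n
Derivation 2: P0 ⇒ P0 - P0 ⇒ P0 - P0 - P0 ⇒ n - P0 - P0 ⇒ n - n - P0 ⇒ n - n - n

Two distinct leftmost derivations for the same string.

Ambiguous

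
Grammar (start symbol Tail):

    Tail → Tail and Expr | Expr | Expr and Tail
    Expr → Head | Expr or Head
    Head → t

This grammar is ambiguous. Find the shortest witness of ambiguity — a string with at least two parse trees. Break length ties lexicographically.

t and t

length 1: no string has ≥2 trees
length 3: t and t has 2 parse trees

Two derivations of t and t:
  Tail ⇒ Tail and Expr ⇒ Expr and Expr ⇒ Head and Expr ⇒ t and Expr ⇒ t and Head ⇒ t and t
  Tail ⇒ Expr and Tail ⇒ Head and Tail ⇒ t and Tail ⇒ t and Expr ⇒ t and Head ⇒ t and t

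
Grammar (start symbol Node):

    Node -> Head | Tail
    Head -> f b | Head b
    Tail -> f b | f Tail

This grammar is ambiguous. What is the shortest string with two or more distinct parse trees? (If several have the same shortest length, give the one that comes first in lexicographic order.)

length 2: f b has 2 parse trees

Two derivations of f b:
  Node ⇒ Head ⇒ f b
  Node ⇒ Tail ⇒ f b

f b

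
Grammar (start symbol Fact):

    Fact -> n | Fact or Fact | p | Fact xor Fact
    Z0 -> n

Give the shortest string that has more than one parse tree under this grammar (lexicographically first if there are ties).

n or n or n

length 1: no string has ≥2 trees
length 3: no string has ≥2 trees
length 5: n or n or n has 2 parse trees

Two derivations of n or n or n:
  Fact ⇒ Fact or Fact ⇒ n or Fact ⇒ n or Fact or Fact ⇒ n or n or Fact ⇒ n or n or n
  Fact ⇒ Fact or Fact ⇒ Fact or Fact or Fact ⇒ n or Fact or Fact ⇒ n or n or Fact ⇒ n or n or n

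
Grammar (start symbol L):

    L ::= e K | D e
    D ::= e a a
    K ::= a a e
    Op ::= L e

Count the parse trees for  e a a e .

2

Parse trees for e a a e:
  [L e [K a a e]]
  [L [D e a a] e]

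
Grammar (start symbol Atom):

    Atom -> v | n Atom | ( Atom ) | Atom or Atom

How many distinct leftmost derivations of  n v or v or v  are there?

Parse trees for n v or v or v:
  [Atom n [Atom [Atom v] or [Atom [Atom v] or [Atom v]]]]
  [Atom n [Atom [Atom [Atom v] or [Atom v]] or [Atom v]]]
  [Atom [Atom n [Atom v]] or [Atom [Atom v] or [Atom v]]]
  [Atom [Atom n [Atom [Atom v] or [Atom v]]] or [Atom v]]
  [Atom [Atom [Atom n [Atom v]] or [Atom v]] or [Atom v]]

5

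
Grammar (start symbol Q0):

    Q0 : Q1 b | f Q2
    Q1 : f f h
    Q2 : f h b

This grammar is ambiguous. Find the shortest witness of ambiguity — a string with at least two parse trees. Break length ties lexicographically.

f f h b

length 4: f f h b has 2 parse trees

Two derivations of f f h b:
  Q0 ⇒ Q1 b ⇒ f f h b
  Q0 ⇒ f Q2 ⇒ f f h b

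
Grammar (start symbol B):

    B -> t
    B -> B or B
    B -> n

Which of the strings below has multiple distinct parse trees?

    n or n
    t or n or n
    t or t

n or n: 1 tree
t or n or n: 2 trees
t or t: 1 tree

t or n or n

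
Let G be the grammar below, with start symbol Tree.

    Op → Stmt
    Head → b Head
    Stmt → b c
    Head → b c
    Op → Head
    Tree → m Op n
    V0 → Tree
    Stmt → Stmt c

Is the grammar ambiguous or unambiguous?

Ambiguous

Witness: m b c n

Derivation 1: Tree ⇒ m Op n ⇒ m Stmt n ⇒ m b c n
Derivation 2: Tree ⇒ m Op n ⇒ m Head n ⇒ m b c n

Two distinct leftmost derivations for the same string.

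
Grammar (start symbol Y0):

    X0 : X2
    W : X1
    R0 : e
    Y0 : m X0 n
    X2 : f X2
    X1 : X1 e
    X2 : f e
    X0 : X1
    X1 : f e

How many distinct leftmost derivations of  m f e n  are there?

Parse trees for m f e n:
  [Y0 m [X0 [X2 f e]] n]
  [Y0 m [X0 [X1 f e]] n]

2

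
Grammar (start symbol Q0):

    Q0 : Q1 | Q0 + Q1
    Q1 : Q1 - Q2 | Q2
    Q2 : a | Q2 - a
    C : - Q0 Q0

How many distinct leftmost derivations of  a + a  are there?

1

Parse trees for a + a:
  [Q0 [Q0 [Q1 [Q2 a]]] + [Q1 [Q2 a]]]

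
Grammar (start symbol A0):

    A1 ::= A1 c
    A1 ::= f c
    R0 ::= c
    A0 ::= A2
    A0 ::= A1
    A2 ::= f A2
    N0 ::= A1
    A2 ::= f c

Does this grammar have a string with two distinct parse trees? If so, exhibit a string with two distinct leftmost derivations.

Witness: f c

Derivation 1: A0 ⇒ A2 ⇒ f c
Derivation 2: A0 ⇒ A1 ⇒ f c

Two distinct leftmost derivations for the same string.

Ambiguous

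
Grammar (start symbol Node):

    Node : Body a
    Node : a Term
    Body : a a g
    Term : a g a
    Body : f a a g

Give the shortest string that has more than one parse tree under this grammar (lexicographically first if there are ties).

length 4: a a g a has 2 parse trees

Two derivations of a a g a:
  Node ⇒ Body a ⇒ a a g a
  Node ⇒ a Term ⇒ a a g a

a a g a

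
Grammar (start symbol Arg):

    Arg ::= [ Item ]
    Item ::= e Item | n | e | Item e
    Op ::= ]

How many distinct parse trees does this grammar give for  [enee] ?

3

Parse trees for [enee]:
  [Arg [ [Item e [Item [Item [Item n] e] e]] ]]
  [Arg [ [Item [Item e [Item [Item n] e]] e] ]]
  [Arg [ [Item [Item [Item e [Item n]] e] e] ]]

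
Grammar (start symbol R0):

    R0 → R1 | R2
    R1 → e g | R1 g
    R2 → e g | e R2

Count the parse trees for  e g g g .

1

Parse trees for e g g g:
  [R0 [R1 [R1 [R1 e g] g] g]]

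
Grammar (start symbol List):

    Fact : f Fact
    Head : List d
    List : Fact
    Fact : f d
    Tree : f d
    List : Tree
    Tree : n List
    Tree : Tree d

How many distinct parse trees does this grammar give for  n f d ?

2

Parse trees for n f d:
  [List [Tree n [List [Fact f d]]]]
  [List [Tree n [List [Tree f d]]]]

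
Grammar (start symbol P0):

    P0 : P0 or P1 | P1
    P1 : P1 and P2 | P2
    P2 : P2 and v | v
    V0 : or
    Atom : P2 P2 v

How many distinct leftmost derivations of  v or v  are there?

1

Parse trees for v or v:
  [P0 [P0 [P1 [P2 v]]] or [P1 [P2 v]]]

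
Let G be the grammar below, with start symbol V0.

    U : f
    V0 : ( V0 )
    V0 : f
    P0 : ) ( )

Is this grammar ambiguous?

Unambiguous

Only V0 is reachable from V0; ignoring the rest: L(V0) is { openⁿ atom closeⁿ : n ≥ 0 }. The bracket depth fixes n, and the derivation is forced at every step.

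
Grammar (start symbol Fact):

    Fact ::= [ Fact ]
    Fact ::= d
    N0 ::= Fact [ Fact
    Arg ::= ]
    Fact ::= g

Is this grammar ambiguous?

Unambiguous

(N0, Arg are unreachable from Fact, so their rules don't affect L(Fact).) Each string is a nest of matched brackets around a single atom. An opening bracket forces the recursive rule; an atom forces the base rule.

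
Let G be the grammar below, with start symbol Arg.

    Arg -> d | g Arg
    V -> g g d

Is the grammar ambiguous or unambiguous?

Only Arg is reachable from Arg; ignoring the rest: The reachable rules are right-linear with at most one rule per (nonterminal, next-terminal) pair. Each input token forces the next rule, so parsing is deterministic.

Unambiguous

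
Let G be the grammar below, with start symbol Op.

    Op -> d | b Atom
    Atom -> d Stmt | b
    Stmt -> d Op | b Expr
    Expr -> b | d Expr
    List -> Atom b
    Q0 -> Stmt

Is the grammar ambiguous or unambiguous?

Unambiguous

(List, Q0 are unreachable from Op, so their rules don't affect L(Op).) The reachable rules are right-linear with at most one rule per (nonterminal, next-terminal) pair. Each input token forces the next rule, so parsing is deterministic.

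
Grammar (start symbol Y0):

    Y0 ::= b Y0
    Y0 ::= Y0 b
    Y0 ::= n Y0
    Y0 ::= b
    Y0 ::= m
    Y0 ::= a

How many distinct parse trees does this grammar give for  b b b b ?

8

Parse trees for b b b b:
  [Y0 b [Y0 b [Y0 b [Y0 b]]]]
  [Y0 b [Y0 b [Y0 [Y0 b] b]]]
  [Y0 b [Y0 [Y0 b [Y0 b]] b]]
  [Y0 b [Y0 [Y0 [Y0 b] b] b]]
  [Y0 [Y0 b [Y0 b [Y0 b]]] b]
  [Y0 [Y0 b [Y0 [Y0 b] b]] b]
  [Y0 [Y0 [Y0 b [Y0 b]] b] b]
  [Y0 [Y0 [Y0 [Y0 b] b] b] b]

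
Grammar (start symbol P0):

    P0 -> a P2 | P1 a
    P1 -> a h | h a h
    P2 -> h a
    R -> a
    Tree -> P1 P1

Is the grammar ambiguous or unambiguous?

Ambiguous

Witness: a h a

Derivation 1: P0 ⇒ a P2 ⇒ a h a
Derivation 2: P0 ⇒ P1 a ⇒ a h a

Two distinct leftmost derivations for the same string.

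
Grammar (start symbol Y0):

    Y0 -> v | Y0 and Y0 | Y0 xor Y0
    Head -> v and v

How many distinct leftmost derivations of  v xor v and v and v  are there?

Parse trees for v xor v and v and v:
  [Y0 [Y0 [Y0 v] xor [Y0 v]] and [Y0 [Y0 v] and [Y0 v]]]
  [Y0 [Y0 [Y0 [Y0 v] xor [Y0 v]] and [Y0 v]] and [Y0 v]]
  [Y0 [Y0 [Y0 v] xor [Y0 [Y0 v] and [Y0 v]]] and [Y0 v]]
  [Y0 [Y0 v] xor [Y0 [Y0 v] and [Y0 [Y0 v] and [Y0 v]]]]
  [Y0 [Y0 v] xor [Y0 [Y0 [Y0 v] and [Y0 v]] and [Y0 v]]]

5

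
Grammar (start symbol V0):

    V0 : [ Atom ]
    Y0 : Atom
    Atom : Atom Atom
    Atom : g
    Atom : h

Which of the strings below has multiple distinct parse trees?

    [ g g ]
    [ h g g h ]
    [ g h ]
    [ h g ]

[ g g ]: 1 tree
[ h g g h ]: 5 trees
[ g h ]: 1 tree
[ h g ]: 1 tree

[ h g g h ]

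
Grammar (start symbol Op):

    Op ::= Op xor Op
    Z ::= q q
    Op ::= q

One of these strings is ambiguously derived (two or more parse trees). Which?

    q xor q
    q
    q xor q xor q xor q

q xor q: 1 tree
q: 1 tree
q xor q xor q xor q: 5 trees

q xor q xor q xor q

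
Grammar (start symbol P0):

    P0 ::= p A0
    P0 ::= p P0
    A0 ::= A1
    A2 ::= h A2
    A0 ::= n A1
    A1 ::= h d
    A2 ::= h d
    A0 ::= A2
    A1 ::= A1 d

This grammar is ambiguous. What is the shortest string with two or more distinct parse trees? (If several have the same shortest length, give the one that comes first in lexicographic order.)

p h d

length 3: p h d has 2 parse trees

Two derivations of p h d:
  P0 ⇒ p A0 ⇒ p A1 ⇒ p h d
  P0 ⇒ p A0 ⇒ p A2 ⇒ p h d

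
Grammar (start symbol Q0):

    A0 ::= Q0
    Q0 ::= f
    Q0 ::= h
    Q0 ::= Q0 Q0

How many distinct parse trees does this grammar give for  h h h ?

2

Parse trees for h h h:
  [Q0 [Q0 h] [Q0 [Q0 h] [Q0 h]]]
  [Q0 [Q0 [Q0 h] [Q0 h]] [Q0 h]]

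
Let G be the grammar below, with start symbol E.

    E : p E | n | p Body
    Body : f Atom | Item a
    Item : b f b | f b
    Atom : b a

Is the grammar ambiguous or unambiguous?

Witness: p f b a

Derivation 1: E ⇒ p Body ⇒ p f Atom ⇒ p f b a
Derivation 2: E ⇒ p Body ⇒ p Item a ⇒ p f b a

Two distinct leftmost derivations for the same string.

Ambiguous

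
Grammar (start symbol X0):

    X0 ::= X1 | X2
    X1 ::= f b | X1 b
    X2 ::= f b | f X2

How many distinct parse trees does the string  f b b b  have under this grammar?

1

Parse trees for f b b b:
  [X0 [X1 [X1 [X1 f b] b] b]]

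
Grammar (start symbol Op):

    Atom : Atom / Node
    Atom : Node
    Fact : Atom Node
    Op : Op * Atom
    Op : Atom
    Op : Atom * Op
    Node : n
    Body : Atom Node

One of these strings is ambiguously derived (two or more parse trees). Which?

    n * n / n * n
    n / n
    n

n * n / n * n: 4 trees
n / n: 1 tree
n: 1 tree

n * n / n * n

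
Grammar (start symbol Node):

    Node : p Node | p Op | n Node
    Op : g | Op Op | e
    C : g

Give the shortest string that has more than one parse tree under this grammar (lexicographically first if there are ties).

p e e e

length 2: no string has ≥2 trees
length 3: no string has ≥2 trees
length 4: p e e e has 2 parse trees

Two derivations of p e e e:
  Node ⇒ p Op ⇒ p Op Op ⇒ p Op Op Op ⇒ p e Op Op ⇒ p e e Op ⇒ p e e e
  Node ⇒ p Op ⇒ p Op Op ⇒ p e Op ⇒ p e Op Op ⇒ p e e Op ⇒ p e e e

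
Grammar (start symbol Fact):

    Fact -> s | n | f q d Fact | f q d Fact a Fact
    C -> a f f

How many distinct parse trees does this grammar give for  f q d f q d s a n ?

Parse trees for f q d f q d s a n:
  [Fact f q d [Fact f q d [Fact s] a [Fact n]]]
  [Fact f q d [Fact f q d [Fact s]] a [Fact n]]

2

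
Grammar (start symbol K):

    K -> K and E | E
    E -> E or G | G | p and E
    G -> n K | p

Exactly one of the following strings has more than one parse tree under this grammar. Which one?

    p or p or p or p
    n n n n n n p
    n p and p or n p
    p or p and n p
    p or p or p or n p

p or p or p or p: 1 tree
n n n n n n p: 1 tree
n p and p or n p: 6 trees
p or p and n p: 1 tree
p or p or p or n p: 1 tree

n p and p or n p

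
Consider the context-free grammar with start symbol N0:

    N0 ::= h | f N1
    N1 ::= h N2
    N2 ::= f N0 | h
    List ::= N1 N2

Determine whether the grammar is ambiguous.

Unambiguous

(List is unreachable from N0, so its rules don't affect L(N0).) Restricted to the reachable nonterminals, every rule has the form A → t or A → t B, and no two rules for the same A share a first terminal. The grammar encodes a DFA — one run per string.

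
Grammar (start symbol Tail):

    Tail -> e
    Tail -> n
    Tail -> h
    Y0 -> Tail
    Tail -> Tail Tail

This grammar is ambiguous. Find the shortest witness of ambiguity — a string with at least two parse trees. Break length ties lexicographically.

e e e

length 1: no string has ≥2 trees
length 2: no string has ≥2 trees
length 3: e e e has 2 parse trees

Two derivations of e e e:
  Tail ⇒ Tail Tail ⇒ e Tail ⇒ e Tail Tail ⇒ e e Tail ⇒ e e e
  Tail ⇒ Tail Tail ⇒ Tail Tail Tail ⇒ e Tail Tail ⇒ e e Tail ⇒ e e e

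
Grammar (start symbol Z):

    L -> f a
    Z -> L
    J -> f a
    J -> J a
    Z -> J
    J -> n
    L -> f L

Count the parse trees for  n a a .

Parse trees for n a a:
  [Z [J [J [J n] a] a]]

1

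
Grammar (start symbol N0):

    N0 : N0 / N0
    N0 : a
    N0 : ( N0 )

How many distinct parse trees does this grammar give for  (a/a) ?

1

Parse trees for (a/a):
  [N0 ( [N0 [N0 a] / [N0 a]] )]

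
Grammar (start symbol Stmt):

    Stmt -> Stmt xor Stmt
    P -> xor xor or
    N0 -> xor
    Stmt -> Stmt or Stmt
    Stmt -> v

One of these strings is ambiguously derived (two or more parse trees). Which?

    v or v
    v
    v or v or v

v or v: 1 tree
v: 1 tree
v or v or v: 2 trees

v or v or v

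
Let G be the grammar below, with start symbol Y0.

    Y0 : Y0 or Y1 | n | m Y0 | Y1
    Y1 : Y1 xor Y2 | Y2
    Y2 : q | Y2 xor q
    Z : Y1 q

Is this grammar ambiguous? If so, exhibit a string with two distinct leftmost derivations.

Ambiguous

Witness: q xor q

Derivation 1: Y0 ⇒ Y1 ⇒ Y1 xor Y2 ⇒ Y2 xor Y2 ⇒ q xor Y2 ⇒ q xor q
Derivation 2: Y0 ⇒ Y1 ⇒ Y2 ⇒ Y2 xor q ⇒ q xor q

Two distinct leftmost derivations for the same string.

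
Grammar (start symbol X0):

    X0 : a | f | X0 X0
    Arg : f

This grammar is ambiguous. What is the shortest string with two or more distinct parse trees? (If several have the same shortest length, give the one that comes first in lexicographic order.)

a a a

length 1: no string has ≥2 trees
length 2: no string has ≥2 trees
length 3: a a a has 2 parse trees

Two derivations of a a a:
  X0 ⇒ X0 X0 ⇒ a X0 ⇒ a X0 X0 ⇒ a a X0 ⇒ a a a
  X0 ⇒ X0 X0 ⇒ X0 X0 X0 ⇒ a X0 X0 ⇒ a a X0 ⇒ a a a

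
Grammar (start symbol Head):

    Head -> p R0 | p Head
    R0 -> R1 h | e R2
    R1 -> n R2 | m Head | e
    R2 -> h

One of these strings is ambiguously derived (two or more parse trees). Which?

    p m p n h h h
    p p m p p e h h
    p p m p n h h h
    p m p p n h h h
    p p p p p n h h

p m p n h h h: 1 tree
p p m p p e h h: 2 trees
p p m p n h h h: 1 tree
p m p p n h h h: 1 tree
p p p p p n h h: 1 tree

p p m p p e h h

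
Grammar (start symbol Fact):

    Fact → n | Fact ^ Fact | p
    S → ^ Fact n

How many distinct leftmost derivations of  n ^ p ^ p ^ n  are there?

5

Parse trees for n ^ p ^ p ^ n:
  [Fact [Fact n] ^ [Fact [Fact p] ^ [Fact [Fact p] ^ [Fact n]]]]
  [Fact [Fact n] ^ [Fact [Fact [Fact p] ^ [Fact p]] ^ [Fact n]]]
  [Fact [Fact [Fact n] ^ [Fact p]] ^ [Fact [Fact p] ^ [Fact n]]]
  [Fact [Fact [Fact n] ^ [Fact [Fact p] ^ [Fact p]]] ^ [Fact n]]
  [Fact [Fact [Fact [Fact n] ^ [Fact p]] ^ [Fact p]] ^ [Fact n]]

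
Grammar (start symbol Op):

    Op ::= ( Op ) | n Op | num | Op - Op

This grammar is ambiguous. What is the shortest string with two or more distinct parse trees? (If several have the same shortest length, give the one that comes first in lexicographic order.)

n num - num

length 1: no string has ≥2 trees
length 2: no string has ≥2 trees
length 3: no string has ≥2 trees
length 4: n num - num has 2 parse trees

Two derivations of n num - num:
  Op ⇒ n Op ⇒ n Op - Op ⇒ n num - Op ⇒ n num - num
  Op ⇒ Op - Op ⇒ n Op - Op ⇒ n num - Op ⇒ n num - num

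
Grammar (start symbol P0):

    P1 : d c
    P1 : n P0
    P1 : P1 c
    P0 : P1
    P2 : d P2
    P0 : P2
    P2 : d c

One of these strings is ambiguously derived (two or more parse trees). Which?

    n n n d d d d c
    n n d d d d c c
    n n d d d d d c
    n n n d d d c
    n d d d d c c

n n n d d d d c: 1 tree
n n d d d d c c: 2 trees
n n d d d d d c: 1 tree
n n n d d d c: 1 tree
n d d d d c c: 1 tree

n n d d d d c c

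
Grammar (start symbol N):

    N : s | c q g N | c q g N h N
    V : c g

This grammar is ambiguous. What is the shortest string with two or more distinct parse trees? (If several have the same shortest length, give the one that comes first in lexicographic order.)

length 1: no string has ≥2 trees
length 4: no string has ≥2 trees
length 6: no string has ≥2 trees
length 7: no string has ≥2 trees
length 9: c q g c q g s h s has 2 parse trees

Two derivations of c q g c q g s h s:
  N ⇒ c q g N ⇒ c q g c q g N h N ⇒ c q g c q g s h N ⇒ c q g c q g s h s
  N ⇒ c q g N h N ⇒ c q g c q g N h N ⇒ c q g c q g s h N ⇒ c q g c q g s h s

c q g c q g s h s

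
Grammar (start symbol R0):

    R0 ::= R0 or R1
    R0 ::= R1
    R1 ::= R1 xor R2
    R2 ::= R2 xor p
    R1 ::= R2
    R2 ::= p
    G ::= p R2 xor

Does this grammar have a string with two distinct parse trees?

Witness: p xor p

Derivation 1: R0 ⇒ R1 ⇒ R1 xor R2 ⇒ R2 xor R2 ⇒ p xor R2 ⇒ p xor p
Derivation 2: R0 ⇒ R1 ⇒ R2 ⇒ R2 xor p ⇒ p xor p

Two distinct leftmost derivations for the same string.

Ambiguous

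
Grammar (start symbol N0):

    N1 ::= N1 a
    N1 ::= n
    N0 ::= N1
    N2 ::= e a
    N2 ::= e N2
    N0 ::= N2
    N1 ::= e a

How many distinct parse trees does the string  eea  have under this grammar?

1

Parse trees for eea:
  [N0 [N2 e [N2 e a]]]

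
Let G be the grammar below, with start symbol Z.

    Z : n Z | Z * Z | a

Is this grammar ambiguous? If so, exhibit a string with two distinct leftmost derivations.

Witness: n a * a

Derivation 1: Z ⇒ n Z ⇒ n Z * Z ⇒ n a * Z ⇒ n a * a
Derivation 2: Z ⇒ Z * Z ⇒ n Z * Z ⇒ n a * Z ⇒ n a * a

Two distinct leftmost derivations for the same string.

Ambiguous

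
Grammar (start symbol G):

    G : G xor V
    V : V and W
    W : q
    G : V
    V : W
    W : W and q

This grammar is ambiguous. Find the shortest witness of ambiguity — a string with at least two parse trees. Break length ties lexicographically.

q and q

length 1: no string has ≥2 trees
length 3: q and q has 2 parse trees

Two derivations of q and q:
  G ⇒ V ⇒ V and W ⇒ W and W ⇒ q and W ⇒ q and q
  G ⇒ V ⇒ W ⇒ W and q ⇒ q and q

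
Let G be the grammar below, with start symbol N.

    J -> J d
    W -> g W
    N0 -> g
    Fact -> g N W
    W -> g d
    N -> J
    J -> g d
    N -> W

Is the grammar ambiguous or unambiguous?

Witness: g d

Derivation 1: N ⇒ J ⇒ g d
Derivation 2: N ⇒ W ⇒ g d

Two distinct leftmost derivations for the same string.

Ambiguous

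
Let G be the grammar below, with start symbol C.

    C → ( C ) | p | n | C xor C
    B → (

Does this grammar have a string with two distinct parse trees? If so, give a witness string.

Witness: n xor n xor n

Derivation 1: C ⇒ C xor C ⇒ n xor C ⇒ n xor C xor C ⇒ n xor n xor C ⇒ n xor n xor n
Derivation 2: C ⇒ C xor C ⇒ C xor C xor C ⇒ n xor C xor C ⇒ n xor n xor C ⇒ n xor n xor n

Two distinct leftmost derivations for the same string.

Ambiguous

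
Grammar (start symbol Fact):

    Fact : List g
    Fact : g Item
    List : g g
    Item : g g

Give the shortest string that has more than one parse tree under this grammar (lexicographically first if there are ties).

length 3: g g g has 2 parse trees

Two derivations of g g g:
  Fact ⇒ List g ⇒ g g g
  Fact ⇒ g Item ⇒ g g g

g g g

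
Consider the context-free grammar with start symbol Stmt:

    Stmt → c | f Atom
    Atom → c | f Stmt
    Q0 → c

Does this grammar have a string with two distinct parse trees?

(Q0 is unreachable from Stmt, so its rules don't affect L(Stmt).) Each reachable nonterminal has at most one production per leading terminal, and all productions are right-linear; the derivation is determined token-by-token.

Unambiguous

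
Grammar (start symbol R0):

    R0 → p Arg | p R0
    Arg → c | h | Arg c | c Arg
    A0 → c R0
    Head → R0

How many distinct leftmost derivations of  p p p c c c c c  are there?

16

Parse trees for p p p c c c c c (showing first 6 of 16):
  [R0 p [R0 p [R0 p [Arg [Arg [Arg [Arg [Arg c] c] c] c] c]]]]
  [R0 p [R0 p [R0 p [Arg [Arg [Arg [Arg c [Arg c]] c] c] c]]]]
  [R0 p [R0 p [R0 p [Arg [Arg [Arg c [Arg [Arg c] c]] c] c]]]]
  [R0 p [R0 p [R0 p [Arg [Arg [Arg c [Arg c [Arg c]]] c] c]]]]
  [R0 p [R0 p [R0 p [Arg [Arg c [Arg [Arg [Arg c] c] c]] c]]]]
  [R0 p [R0 p [R0 p [Arg [Arg c [Arg [Arg c [Arg c]] c]] c]]]]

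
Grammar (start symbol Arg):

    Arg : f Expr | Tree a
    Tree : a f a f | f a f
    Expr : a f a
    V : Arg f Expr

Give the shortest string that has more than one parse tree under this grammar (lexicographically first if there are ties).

f a f a

length 4: f a f a has 2 parse trees

Two derivations of f a f a:
  Arg ⇒ f Expr ⇒ f a f a
  Arg ⇒ Tree a ⇒ f a f a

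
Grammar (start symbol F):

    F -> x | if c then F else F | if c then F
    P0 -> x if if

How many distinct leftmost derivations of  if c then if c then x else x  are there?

2

Parse trees for if c then if c then x else x:
  [F if c then [F if c then [F x]] else [F x]]
  [F if c then [F if c then [F x] else [F x]]]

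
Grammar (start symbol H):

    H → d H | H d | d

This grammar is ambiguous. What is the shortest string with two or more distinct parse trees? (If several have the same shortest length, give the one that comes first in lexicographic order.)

length 1: no string has ≥2 trees
length 2: d d has 2 parse trees

Two derivations of d d:
  H ⇒ d H ⇒ d d
  H ⇒ H d ⇒ d d

d d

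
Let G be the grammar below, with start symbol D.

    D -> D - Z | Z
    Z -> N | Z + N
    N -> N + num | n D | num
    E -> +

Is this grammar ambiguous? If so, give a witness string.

Witness: num + num

Derivation 1: D ⇒ Z ⇒ N ⇒ N + num ⇒ num + num
Derivation 2: D ⇒ Z ⇒ Z + N ⇒ N + N ⇒ num + N ⇒ num + num

Two distinct leftmost derivations for the same string.

Ambiguous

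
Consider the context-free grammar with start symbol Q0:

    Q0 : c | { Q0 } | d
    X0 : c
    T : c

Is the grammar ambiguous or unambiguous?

Unambiguous

Only Q0 is reachable from Q0; ignoring the rest: Each string is a nest of matched brackets around a single atom. An opening bracket forces the recursive rule; an atom forces the base rule.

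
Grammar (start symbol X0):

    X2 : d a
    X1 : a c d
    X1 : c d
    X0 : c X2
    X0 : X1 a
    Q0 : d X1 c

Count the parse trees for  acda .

Parse trees for acda:
  [X0 [X1 a c d] a]

1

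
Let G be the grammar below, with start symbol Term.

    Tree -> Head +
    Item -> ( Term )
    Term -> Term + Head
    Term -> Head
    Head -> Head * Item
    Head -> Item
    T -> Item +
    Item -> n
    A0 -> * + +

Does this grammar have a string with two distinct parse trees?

Unambiguous

Only Term, Head, Item are reachable from Term; ignoring the rest: This is a standard precedence ladder (Term over Head over Item), with each level left-recursive on its own operator ('+' at Term, '*' at Head). That structure is LR(1), hence unambiguous.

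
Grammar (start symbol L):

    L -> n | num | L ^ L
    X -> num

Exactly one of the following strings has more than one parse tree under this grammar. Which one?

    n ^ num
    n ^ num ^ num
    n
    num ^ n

n ^ num: 1 tree
n ^ num ^ num: 2 trees
n: 1 tree
num ^ n: 1 tree

n ^ num ^ num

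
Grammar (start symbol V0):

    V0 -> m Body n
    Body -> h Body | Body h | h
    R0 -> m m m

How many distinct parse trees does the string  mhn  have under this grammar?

Parse trees for mhn:
  [V0 m [Body h] n]

1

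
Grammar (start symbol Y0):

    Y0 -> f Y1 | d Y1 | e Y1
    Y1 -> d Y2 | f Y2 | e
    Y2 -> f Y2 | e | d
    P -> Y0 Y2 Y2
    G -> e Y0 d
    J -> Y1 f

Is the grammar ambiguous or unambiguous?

Only Y0, Y1, Y2 are reachable from Y0; ignoring the rest: The reachable rules are right-linear with at most one rule per (nonterminal, next-terminal) pair. Each input token forces the next rule, so parsing is deterministic.

Unambiguous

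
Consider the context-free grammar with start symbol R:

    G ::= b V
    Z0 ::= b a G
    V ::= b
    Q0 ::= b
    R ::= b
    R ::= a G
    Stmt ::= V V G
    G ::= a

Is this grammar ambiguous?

Only R, G, V are reachable from R; ignoring the rest: Restricted to the reachable nonterminals, every rule has the form A → t or A → t B, and no two rules for the same A share a first terminal. The grammar encodes a DFA — one run per string.

Unambiguous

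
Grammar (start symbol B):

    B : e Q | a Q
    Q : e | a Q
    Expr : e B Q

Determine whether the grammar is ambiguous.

Unambiguous

(Expr is unreachable from B, so its rules don't affect L(B).) The reachable rules are right-linear with at most one rule per (nonterminal, next-terminal) pair. Each input token forces the next rule, so parsing is deterministic.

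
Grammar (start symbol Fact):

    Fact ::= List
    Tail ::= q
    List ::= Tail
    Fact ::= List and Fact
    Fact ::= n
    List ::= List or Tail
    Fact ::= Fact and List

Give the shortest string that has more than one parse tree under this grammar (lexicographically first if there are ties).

q and q

length 1: no string has ≥2 trees
length 3: q and q has 2 parse trees

Two derivations of q and q:
  Fact ⇒ List and Fact ⇒ Tail and Fact ⇒ q and Fact ⇒ q and List ⇒ q and Tail ⇒ q and q
  Fact ⇒ Fact and List ⇒ List and List ⇒ Tail and List ⇒ q and List ⇒ q and Tail ⇒ q and q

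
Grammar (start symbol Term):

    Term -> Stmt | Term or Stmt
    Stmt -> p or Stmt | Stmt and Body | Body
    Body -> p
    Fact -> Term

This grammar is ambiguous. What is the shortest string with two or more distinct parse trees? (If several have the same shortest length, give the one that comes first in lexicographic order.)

length 1: no string has ≥2 trees
length 3: p or p has 2 parse trees

Two derivations of p or p:
  Term ⇒ Stmt ⇒ p or Stmt ⇒ p or Body ⇒ p or p
  Term ⇒ Term or Stmt ⇒ Stmt or Stmt ⇒ Body or Stmt ⇒ p or Stmt ⇒ p or Body ⇒ p or p

p or p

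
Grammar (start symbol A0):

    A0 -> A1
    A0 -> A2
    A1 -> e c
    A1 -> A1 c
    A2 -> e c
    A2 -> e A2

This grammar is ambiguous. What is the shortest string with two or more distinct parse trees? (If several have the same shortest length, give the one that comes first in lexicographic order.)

e c

length 2: e c has 2 parse trees

Two derivations of e c:
  A0 ⇒ A1 ⇒ e c
  A0 ⇒ A2 ⇒ e c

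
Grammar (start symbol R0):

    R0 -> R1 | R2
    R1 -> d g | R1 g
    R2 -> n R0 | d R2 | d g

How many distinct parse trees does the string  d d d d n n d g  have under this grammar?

2

Parse trees for d d d d n n d g:
  [R0 [R2 d [R2 d [R2 d [R2 d [R2 n [R0 [R2 n [R0 [R1 d g]]]]]]]]]]
  [R0 [R2 d [R2 d [R2 d [R2 d [R2 n [R0 [R2 n [R0 [R2 d g]]]]]]]]]]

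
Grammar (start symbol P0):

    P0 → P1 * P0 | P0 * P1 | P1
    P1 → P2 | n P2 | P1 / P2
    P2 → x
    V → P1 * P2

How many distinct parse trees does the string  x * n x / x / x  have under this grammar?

2

Parse trees for x * n x / x / x:
  [P0 [P1 [P2 x]] * [P0 [P1 [P1 [P1 n [P2 x]] / [P2 x]] / [P2 x]]]]
  [P0 [P0 [P1 [P2 x]]] * [P1 [P1 [P1 n [P2 x]] / [P2 x]] / [P2 x]]]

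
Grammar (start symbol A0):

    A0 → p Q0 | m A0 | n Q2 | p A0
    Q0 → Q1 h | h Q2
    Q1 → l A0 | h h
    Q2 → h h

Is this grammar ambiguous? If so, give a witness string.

Ambiguous

Witness: p h h h

Derivation 1: A0 ⇒ p Q0 ⇒ p Q1 h ⇒ p h h h
Derivation 2: A0 ⇒ p Q0 ⇒ p h Q2 ⇒ p h h h

Two distinct leftmost derivations for the same string.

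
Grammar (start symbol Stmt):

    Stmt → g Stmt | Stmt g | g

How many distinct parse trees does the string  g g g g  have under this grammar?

8

Parse trees for g g g g:
  [Stmt g [Stmt g [Stmt g [Stmt g]]]]
  [Stmt g [Stmt g [Stmt [Stmt g] g]]]
  [Stmt g [Stmt [Stmt g [Stmt g]] g]]
  [Stmt g [Stmt [Stmt [Stmt g] g] g]]
  [Stmt [Stmt g [Stmt g [Stmt g]]] g]
  [Stmt [Stmt g [Stmt [Stmt g] g]] g]
  [Stmt [Stmt [Stmt g [Stmt g]] g] g]
  [Stmt [Stmt [Stmt [Stmt g] g] g] g]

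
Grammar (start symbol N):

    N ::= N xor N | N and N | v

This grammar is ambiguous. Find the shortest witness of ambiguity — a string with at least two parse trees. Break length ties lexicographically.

length 1: no string has ≥2 trees
length 3: no string has ≥2 trees
length 5: v and v and v has 2 parse trees

Two derivations of v and v and v:
  N ⇒ N and N ⇒ N and N and N ⇒ v and N and N ⇒ v and v and N ⇒ v and v and v
  N ⇒ N and N ⇒ v and N ⇒ v and N and N ⇒ v and v and N ⇒ v and v and v

v and v and v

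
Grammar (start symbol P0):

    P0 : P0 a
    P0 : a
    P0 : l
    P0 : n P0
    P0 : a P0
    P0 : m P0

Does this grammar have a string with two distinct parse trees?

Witness: a a

Derivation 1: P0 ⇒ P0 a ⇒ a a
Derivation 2: P0 ⇒ a P0 ⇒ a a

Two distinct leftmost derivations for the same string.

Ambiguous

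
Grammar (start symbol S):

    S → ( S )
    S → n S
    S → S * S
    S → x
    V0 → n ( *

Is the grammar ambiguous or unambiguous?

Ambiguous

Witness: n x * x

Derivation 1: S ⇒ n S ⇒ n S * S ⇒ n x * S ⇒ n x * x
Derivation 2: S ⇒ S * S ⇒ n S * S ⇒ n x * S ⇒ n x * x

Two distinct leftmost derivations for the same string.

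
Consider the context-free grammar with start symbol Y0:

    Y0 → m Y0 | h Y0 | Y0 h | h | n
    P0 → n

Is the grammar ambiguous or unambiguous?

Witness: h h

Derivation 1: Y0 ⇒ h Y0 ⇒ h h
Derivation 2: Y0 ⇒ Y0 h ⇒ h h

Two distinct leftmost derivations for the same string.

Ambiguous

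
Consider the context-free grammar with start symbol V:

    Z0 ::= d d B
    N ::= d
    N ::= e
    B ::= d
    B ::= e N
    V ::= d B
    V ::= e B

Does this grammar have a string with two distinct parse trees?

(Z0 is unreachable from V, so its rules don't affect L(V).) Restricted to the reachable nonterminals, every rule has the form A → t or A → t B, and no two rules for the same A share a first terminal. The grammar encodes a DFA — one run per string.

Unambiguous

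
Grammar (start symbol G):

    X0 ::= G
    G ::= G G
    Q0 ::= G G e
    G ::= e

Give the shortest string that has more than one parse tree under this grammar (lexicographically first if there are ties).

e e e

length 1: no string has ≥2 trees
length 2: no string has ≥2 trees
length 3: e e e has 2 parse trees

Two derivations of e e e:
  G ⇒ G G ⇒ G G G ⇒ e G G ⇒ e e G ⇒ e e e
  G ⇒ G G ⇒ e G ⇒ e G G ⇒ e e G ⇒ e e e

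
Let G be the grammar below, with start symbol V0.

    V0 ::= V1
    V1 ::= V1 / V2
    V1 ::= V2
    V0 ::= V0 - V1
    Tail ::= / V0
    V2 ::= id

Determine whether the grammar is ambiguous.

Unambiguous

(Tail is unreachable from V0, so its rules don't affect L(V0).) This is a standard precedence ladder (V0 over V1 over V2), with each level left-recursive on its own operator ('-' at V0, '/' at V1). That structure is LR(1), hence unambiguous.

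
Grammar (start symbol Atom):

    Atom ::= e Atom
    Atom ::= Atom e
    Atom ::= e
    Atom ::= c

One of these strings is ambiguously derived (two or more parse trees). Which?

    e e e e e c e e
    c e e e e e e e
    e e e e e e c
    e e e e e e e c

e e e e e c e e

e e e e e c e e: 21 trees
c e e e e e e e: 1 tree
e e e e e e c: 1 tree
e e e e e e e c: 1 tree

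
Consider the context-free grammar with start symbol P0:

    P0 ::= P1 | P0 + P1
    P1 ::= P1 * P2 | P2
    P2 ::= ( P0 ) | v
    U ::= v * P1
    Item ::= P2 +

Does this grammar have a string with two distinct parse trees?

Unambiguous

Only P0, P1, P2 are reachable from P0; ignoring the rest: The grammar is stratified — P0 handles '+' (left-recursive), P1 handles '*', P2 atoms. Each operator has a fixed associativity and precedence level, so every string has one parse.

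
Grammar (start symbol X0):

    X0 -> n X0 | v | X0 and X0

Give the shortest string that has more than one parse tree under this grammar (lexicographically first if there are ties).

n v and v

length 1: no string has ≥2 trees
length 2: no string has ≥2 trees
length 3: no string has ≥2 trees
length 4: n v and v has 2 parse trees

Two derivations of n v and v:
  X0 ⇒ n X0 ⇒ n X0 and X0 ⇒ n v and X0 ⇒ n v and v
  X0 ⇒ X0 and X0 ⇒ n X0 and X0 ⇒ n v and X0 ⇒ n v and v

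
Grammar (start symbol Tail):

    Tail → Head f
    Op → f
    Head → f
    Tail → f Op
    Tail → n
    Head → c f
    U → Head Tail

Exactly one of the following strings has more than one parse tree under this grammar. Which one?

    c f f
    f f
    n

c f f: 1 tree
f f: 2 trees
n: 1 tree

f f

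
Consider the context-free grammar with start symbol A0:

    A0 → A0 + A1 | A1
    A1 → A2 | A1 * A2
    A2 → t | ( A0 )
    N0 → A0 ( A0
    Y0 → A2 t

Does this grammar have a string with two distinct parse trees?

(N0, Y0 are unreachable from A0, so their rules don't affect L(A0).) A0 → A0 + A1 | A1  ;  A1 → A1 * A2 | A2  — a left-associative chain with A2 at the bottom. Each string factors uniquely by precedence.

Unambiguous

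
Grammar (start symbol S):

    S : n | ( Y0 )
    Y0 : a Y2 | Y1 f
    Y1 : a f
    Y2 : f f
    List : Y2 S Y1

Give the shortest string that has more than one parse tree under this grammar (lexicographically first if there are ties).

length 1: no string has ≥2 trees
length 5: ( a f f ) has 2 parse trees

Two derivations of ( a f f ):
  S ⇒ ( Y0 ) ⇒ ( a Y2 ) ⇒ ( a f f )
  S ⇒ ( Y0 ) ⇒ ( Y1 f ) ⇒ ( a f f )

( a f f )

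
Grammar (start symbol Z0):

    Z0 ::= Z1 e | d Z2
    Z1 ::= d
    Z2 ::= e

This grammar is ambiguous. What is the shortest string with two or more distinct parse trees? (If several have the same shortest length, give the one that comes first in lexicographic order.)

d e

length 2: d e has 2 parse trees

Two derivations of d e:
  Z0 ⇒ Z1 e ⇒ d e
  Z0 ⇒ d Z2 ⇒ d e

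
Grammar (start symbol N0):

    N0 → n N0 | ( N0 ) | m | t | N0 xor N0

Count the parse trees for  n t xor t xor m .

Parse trees for n t xor t xor m:
  [N0 n [N0 [N0 t] xor [N0 [N0 t] xor [N0 m]]]]
  [N0 n [N0 [N0 [N0 t] xor [N0 t]] xor [N0 m]]]
  [N0 [N0 n [N0 t]] xor [N0 [N0 t] xor [N0 m]]]
  [N0 [N0 n [N0 [N0 t] xor [N0 t]]] xor [N0 m]]
  [N0 [N0 [N0 n [N0 t]] xor [N0 t]] xor [N0 m]]

5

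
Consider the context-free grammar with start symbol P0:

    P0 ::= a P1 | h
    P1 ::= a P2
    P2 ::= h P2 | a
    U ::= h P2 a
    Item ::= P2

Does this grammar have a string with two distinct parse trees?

Only P0, P1, P2 are reachable from P0; ignoring the rest: The reachable rules are right-linear with at most one rule per (nonterminal, next-terminal) pair. Each input token forces the next rule, so parsing is deterministic.

Unambiguous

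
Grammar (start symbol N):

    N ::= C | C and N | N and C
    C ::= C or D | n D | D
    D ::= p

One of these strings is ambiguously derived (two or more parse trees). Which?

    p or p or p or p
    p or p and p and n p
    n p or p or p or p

p or p and p and n p

p or p or p or p: 1 tree
p or p and p and n p: 4 trees
n p or p or p or p: 1 tree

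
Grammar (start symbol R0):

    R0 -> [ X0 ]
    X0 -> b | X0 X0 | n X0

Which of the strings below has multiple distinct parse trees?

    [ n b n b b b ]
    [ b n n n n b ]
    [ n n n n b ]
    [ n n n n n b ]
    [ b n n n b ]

[ n b n b b b ]

[ n b n b b b ]: 23 trees
[ b n n n n b ]: 1 tree
[ n n n n b ]: 1 tree
[ n n n n n b ]: 1 tree
[ b n n n b ]: 1 tree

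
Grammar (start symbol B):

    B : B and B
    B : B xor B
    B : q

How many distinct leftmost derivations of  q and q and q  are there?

Parse trees for q and q and q:
  [B [B q] and [B [B q] and [B q]]]
  [B [B [B q] and [B q]] and [B q]]

2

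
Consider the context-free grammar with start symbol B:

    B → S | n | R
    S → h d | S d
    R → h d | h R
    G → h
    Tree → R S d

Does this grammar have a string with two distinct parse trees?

Ambiguous

Witness: h d

Derivation 1: B ⇒ S ⇒ h d
Derivation 2: B ⇒ R ⇒ h d

Two distinct leftmost derivations for the same string.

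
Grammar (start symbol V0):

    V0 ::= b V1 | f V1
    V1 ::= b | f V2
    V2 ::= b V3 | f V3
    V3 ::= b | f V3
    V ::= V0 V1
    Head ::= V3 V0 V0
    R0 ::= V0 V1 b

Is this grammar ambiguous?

Unambiguous

Only V0, V1, V2, V3 are reachable from V0; ignoring the rest: Each reachable nonterminal has at most one production per leading terminal, and all productions are right-linear; the derivation is determined token-by-token.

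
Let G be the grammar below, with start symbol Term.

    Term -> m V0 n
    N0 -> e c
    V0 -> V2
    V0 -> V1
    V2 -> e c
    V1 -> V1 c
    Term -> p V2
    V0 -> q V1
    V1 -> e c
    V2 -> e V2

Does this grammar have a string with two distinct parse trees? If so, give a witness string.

Witness: m e c n

Derivation 1: Term ⇒ m V0 n ⇒ m V2 n ⇒ m e c n
Derivation 2: Term ⇒ m V0 n ⇒ m V1 n ⇒ m e c n

Two distinct leftmost derivations for the same string.

Ambiguous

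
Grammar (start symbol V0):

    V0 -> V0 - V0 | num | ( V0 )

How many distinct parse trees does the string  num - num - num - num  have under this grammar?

5

Parse trees for num - num - num - num:
  [V0 [V0 num] - [V0 [V0 num] - [V0 [V0 num] - [V0 num]]]]
  [V0 [V0 num] - [V0 [V0 [V0 num] - [V0 num]] - [V0 num]]]
  [V0 [V0 [V0 num] - [V0 num]] - [V0 [V0 num] - [V0 num]]]
  [V0 [V0 [V0 num] - [V0 [V0 num] - [V0 num]]] - [V0 num]]
  [V0 [V0 [V0 [V0 num] - [V0 num]] - [V0 num]] - [V0 num]]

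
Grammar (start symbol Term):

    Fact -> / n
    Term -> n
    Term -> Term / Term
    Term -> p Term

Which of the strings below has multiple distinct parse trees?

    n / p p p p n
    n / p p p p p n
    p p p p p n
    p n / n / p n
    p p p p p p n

p n / n / p n

n / p p p p n: 1 tree
n / p p p p p n: 1 tree
p p p p p n: 1 tree
p n / n / p n: 5 trees
p p p p p p n: 1 tree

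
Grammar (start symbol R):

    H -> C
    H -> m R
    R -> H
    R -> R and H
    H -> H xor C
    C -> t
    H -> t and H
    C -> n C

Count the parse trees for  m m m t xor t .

4

Parse trees for m m m t xor t:
  [R [H m [R [H m [R [H m [R [H [H [C t]] xor [C t]]]]]]]]]
  [R [H m [R [H m [R [H [H m [R [H [C t]]]] xor [C t]]]]]]]
  [R [H m [R [H [H m [R [H m [R [H [C t]]]]]] xor [C t]]]]]
  [R [H [H m [R [H m [R [H m [R [H [C t]]]]]]]] xor [C t]]]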